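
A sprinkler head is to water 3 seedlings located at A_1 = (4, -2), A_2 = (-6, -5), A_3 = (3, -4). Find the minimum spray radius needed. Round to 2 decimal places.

Side lengths²: A_1A_2² = 109, A_1A_3² = 5, A_2A_3² = 82.
Since A_1A_2² = 109 ≥ 82 + 5 = 87, the angle opposite A_1A_2 is not acute, so the smallest enclosing circle has A_1A_2 as diameter.
Centre = midpoint of A_1A_2 = (-1, -3.5), r² = 109/4 = 27.25.
r = √(27.25) ≈ 5.22.

5.22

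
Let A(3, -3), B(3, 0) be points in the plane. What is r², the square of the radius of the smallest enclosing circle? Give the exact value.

2.25

The smallest circle enclosing two points has them as diameter endpoints.
Centre = midpoint = (3, -1.5); r² = |AB|²/4 = 9/4 = 2.25.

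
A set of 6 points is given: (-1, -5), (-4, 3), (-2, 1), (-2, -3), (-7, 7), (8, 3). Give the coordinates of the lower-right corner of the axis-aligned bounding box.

(8, -5)

x-range [-7, 8], y-range [-5, 7].
The lower-right corner is (8, -5).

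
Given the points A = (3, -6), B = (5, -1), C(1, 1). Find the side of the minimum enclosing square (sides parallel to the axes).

7

The bounding box has width 4 and height 7.
An axis-aligned square enclosing the set must have side ≥ max(width, height).
So the minimum side is max(4, 7) = 7.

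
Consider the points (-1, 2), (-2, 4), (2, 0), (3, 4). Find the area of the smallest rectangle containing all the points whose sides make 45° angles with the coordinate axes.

In coordinates u = x + y, v = x − y the rectangle is axis-aligned; the map (x,y)→(u,v) scales areas by 2.
u-values: 1, 2, 2, 7; range = 7 − 1 = 6.
v-values: -3, -6, 2, -1; range = 2 − (-6) = 8.
Area = (6 × 8) / 2 = 24.

24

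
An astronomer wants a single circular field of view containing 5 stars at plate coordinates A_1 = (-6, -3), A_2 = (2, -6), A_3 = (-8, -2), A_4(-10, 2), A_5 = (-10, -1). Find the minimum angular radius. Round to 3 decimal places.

The minimum enclosing circle of a finite set is fixed by two of the points (as a diameter) or three (as a circumcircle).
The farthest pair is A_2–A_4 with squared distance 208. The circle on this segment as diameter has centre (-4, -2) and r² = 208/4 = 52.
Check A_1: distance² to centre = 5 ≤ 52, so it lies inside.
All remaining points lie in this disk, and no smaller disk contains both endpoints, so this is the minimum enclosing circle.
r = √52 ≈ 7.211.

7.211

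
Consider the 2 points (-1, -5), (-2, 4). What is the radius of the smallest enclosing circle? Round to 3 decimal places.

The smallest circle enclosing two points has them as diameter endpoints.
Centre = midpoint = (-1.5, -0.5); r² = |(-1, -5)−(-2, 4)|²/4 = 82/4 = 20.5.
r = √(20.5) ≈ 4.528.

4.528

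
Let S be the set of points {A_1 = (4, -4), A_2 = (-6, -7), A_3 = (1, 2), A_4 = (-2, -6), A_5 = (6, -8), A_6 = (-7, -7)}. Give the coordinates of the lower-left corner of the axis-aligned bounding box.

(-7, -8)

x-range [-7, 6], y-range [-8, 2].
The lower-left corner is (-7, -8).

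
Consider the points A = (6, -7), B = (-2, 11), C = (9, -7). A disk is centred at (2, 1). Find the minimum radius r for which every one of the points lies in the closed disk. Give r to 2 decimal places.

10.77

The required radius is the distance from (2, 1) to the farthest point.
Squared distances: 80, 116, 113.
Maximum is 116, attained at B.
r = √116 ≈ 10.77.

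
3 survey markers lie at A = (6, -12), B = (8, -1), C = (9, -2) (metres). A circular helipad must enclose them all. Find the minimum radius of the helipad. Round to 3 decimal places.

5.590

Side lengths²: AB² = 125, AC² = 109, BC² = 2.
Since AB² = 125 ≥ 109 + 2 = 111, the angle opposite AB is not acute, so the smallest enclosing circle has AB as diameter.
Centre = midpoint of AB = (7, -6.5), r² = 125/4 = 31.25.
r = √(31.25) ≈ 5.590.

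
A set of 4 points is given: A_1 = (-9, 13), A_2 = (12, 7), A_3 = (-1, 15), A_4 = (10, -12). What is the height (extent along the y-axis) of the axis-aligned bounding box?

27

max y = 15, min y = -12, so height = 27.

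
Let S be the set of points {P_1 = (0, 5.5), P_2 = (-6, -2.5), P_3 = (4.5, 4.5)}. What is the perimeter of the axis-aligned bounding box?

Width = max x − min x = 4.5 − (-6) = 10.5.
Height = max y − min y = 5.5 − (-2.5) = 8.
Perimeter = 2(10.5 + 8) = 37.

37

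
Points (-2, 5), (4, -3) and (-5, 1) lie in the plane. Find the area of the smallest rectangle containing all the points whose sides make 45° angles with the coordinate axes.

49

In coordinates u = x + y, v = x − y the rectangle is axis-aligned; the map (x,y)→(u,v) scales areas by 2.
u-values: 3, 1, -4; range = 3 − (-4) = 7.
v-values: -7, 7, -6; range = 7 − (-7) = 14.
Area = (7 × 14) / 2 = 49.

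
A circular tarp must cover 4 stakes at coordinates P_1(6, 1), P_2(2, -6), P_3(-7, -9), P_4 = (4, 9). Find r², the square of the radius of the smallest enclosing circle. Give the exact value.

A smallest enclosing disk is always determined by at most three of the input points on its boundary.
The farthest pair is P_3–P_4 with squared distance 445. The circle on this segment as diameter has centre (-1.5, 0) and r² = 445/4 = 111.25.
Check P_1: distance² to centre = 57.25 ≤ 111.25, so it lies inside.
All remaining points lie in this disk, and no smaller disk contains both endpoints, so this is the minimum enclosing circle.

111.25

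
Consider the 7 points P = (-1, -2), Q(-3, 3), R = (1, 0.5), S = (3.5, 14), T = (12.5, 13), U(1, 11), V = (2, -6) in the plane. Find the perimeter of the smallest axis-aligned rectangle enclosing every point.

71

Width = max x − min x = 12.5 − (-3) = 15.5.
Height = max y − min y = 14 − (-6) = 20.
Perimeter = 2(15.5 + 20) = 71.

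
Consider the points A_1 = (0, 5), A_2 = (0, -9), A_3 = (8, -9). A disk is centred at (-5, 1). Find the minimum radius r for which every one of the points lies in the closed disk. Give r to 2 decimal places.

The required radius is the distance from (-5, 1) to the farthest point.
Squared distances: 41, 125, 269.
Maximum is 269, attained at A_3.
r = √269 ≈ 16.40.

16.40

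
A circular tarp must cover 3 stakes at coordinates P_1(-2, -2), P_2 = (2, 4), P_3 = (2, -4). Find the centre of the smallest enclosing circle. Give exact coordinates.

Side lengths²: P_1P_2² = 52, P_1P_3² = 20, P_2P_3² = 64.
Since P_2P_3² = 64 < 52 + 20 = 72, the triangle is acute, so the smallest enclosing circle is the circumcircle.
Circumcentre = (1.5, 0), r² = 16.25.
Centre = (1.5, 0).

(1.5, 0)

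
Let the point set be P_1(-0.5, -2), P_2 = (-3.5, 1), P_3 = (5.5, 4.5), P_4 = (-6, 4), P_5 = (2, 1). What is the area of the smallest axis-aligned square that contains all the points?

The bounding box has width 11.5 and height 6.5.
An axis-aligned square enclosing the set must have side ≥ max(width, height).
So the minimum side is max(11.5, 6.5) = 11.5.
Area = 11.5² = 132.25.

132.25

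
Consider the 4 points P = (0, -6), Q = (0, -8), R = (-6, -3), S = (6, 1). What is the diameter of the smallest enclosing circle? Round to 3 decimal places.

12.722

A smallest enclosing disk is always determined by at most three of the input points on its boundary.
The minimum enclosing circle is determined by three boundary points: Q, R, S.
Their circumcentre is (3/14, -23/14) with r² = 3965/98.
The farthest remaining point P is at distance² 1865/98 ≤ 3965/98.
Diameter = 2r = 2√(3965/98) ≈ 12.722.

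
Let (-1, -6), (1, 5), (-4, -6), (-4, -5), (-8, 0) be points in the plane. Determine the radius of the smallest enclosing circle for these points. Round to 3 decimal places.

6.061

By Welzl's lemma the MEC is supported by two points (diametrically opposite) or three points (on a circumcircle).
The minimum enclosing circle is determined by three boundary points: (1, 5), (-4, -6), (-8, 0).
Their circumcentre is (-72/37, -11/37) with r² = 50297/1369.
The farthest remaining point (-1, -6) is at distance² 45746/1369 ≤ 50297/1369.
r = √(50297/1369) ≈ 6.061.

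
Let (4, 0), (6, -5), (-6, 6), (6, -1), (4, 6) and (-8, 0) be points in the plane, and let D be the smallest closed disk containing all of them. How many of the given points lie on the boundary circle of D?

The minimum enclosing circle of a finite set is fixed by two of the points (as a diameter) or three (as a circumcircle).
The farthest pair is (6, -5)–(-6, 6) with squared distance 265. The circle on this segment as diameter has centre (0, 0.5) and r² = 265/4 = 66.25.
Check (4, 0): distance² to centre = 16.25 ≤ 66.25, so it lies inside.
All remaining points lie in this disk, and no smaller disk contains both endpoints, so this is the minimum enclosing circle.
The points at distance exactly r from the centre are (6, -5), (-6, 6) — 2 points.

2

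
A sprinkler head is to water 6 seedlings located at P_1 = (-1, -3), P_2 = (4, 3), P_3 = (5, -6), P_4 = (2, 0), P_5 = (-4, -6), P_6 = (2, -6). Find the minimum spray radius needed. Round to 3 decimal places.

The minimum enclosing circle is determined by three boundary points: P_2, P_3, P_5.
Their circumcentre is (0.5, -35/18) with r² = 5945/162.
The farthest remaining point P_6 is at distance² 3029/162 ≤ 5945/162.
r = √(5945/162) ≈ 6.058.

6.058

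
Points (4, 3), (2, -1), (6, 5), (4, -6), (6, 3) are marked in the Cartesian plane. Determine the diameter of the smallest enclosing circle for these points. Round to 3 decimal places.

11.180

A smallest enclosing disk is always determined by at most three of the input points on its boundary.
The farthest pair is (6, 5)–(4, -6) with squared distance 125. The circle on this segment as diameter has centre (5, -0.5) and r² = 125/4 = 31.25.
Check (4, 3): distance² to centre = 13.25 ≤ 31.25, so it lies inside.
All remaining points lie in this disk, and no smaller disk contains both endpoints, so this is the minimum enclosing circle.
Diameter = 2r = 2√(31.25) ≈ 11.180.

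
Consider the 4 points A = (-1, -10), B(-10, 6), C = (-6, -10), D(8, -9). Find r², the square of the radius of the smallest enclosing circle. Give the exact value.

The farthest pair is B–D with squared distance 549. The circle on this segment as diameter has centre (-1, -1.5) and r² = 549/4 = 137.25.
Check A: distance² to centre = 72.25 ≤ 137.25, so it lies inside.
All remaining points lie in this disk, and no smaller disk contains both endpoints, so this is the minimum enclosing circle.

137.25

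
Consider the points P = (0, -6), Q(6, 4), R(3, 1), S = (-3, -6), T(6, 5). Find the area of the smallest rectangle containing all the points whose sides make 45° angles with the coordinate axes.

50

In coordinates u = x + y, v = x − y the rectangle is axis-aligned; the map (x,y)→(u,v) scales areas by 2.
u-values: -6, 10, 4, -9, 11; range = 11 − (-9) = 20.
v-values: 6, 2, 2, 3, 1; range = 6 − 1 = 5.
Area = (20 × 5) / 2 = 50.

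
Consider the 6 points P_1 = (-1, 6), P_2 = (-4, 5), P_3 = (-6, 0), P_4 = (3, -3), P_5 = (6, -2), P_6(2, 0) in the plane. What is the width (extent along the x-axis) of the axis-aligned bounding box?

max x = 6, min x = -6, so width = 12.

12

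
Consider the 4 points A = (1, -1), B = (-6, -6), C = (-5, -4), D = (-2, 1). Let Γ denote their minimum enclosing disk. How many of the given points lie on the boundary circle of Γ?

3

By Welzl's lemma the MEC is supported by two points (diametrically opposite) or three points (on a circumcircle).
The minimum enclosing circle is determined by three boundary points: A, B, D.
Their circumcentre is (-155/58, -189/58) with r² = 31265/1682.
The farthest remaining point C is at distance² 10037/1682 ≤ 31265/1682.
The points at distance exactly r from the centre are A, B, D — 3 points.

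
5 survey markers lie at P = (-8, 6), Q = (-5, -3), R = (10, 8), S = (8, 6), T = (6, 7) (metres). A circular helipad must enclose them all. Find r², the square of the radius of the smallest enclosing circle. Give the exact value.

By Welzl's lemma the MEC is supported by two points (diametrically opposite) or three points (on a circumcircle).
The minimum enclosing circle is determined by three boundary points: P, Q, R.
Their circumcentre is (37/28, 115/28) with r² = 35465/392.
The farthest remaining point S is at distance² 18889/392 ≤ 35465/392.

35465/392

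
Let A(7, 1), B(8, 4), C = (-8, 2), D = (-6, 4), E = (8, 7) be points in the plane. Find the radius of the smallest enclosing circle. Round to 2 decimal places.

The minimum enclosing circle of a finite set is fixed by two of the points (as a diameter) or three (as a circumcircle).
The farthest pair is C–E with squared distance 281. The circle on this segment as diameter has centre (0, 4.5) and r² = 281/4 = 70.25.
Check A: distance² to centre = 61.25 ≤ 70.25, so it lies inside.
All remaining points lie in this disk, and no smaller disk contains both endpoints, so this is the minimum enclosing circle.
r = √(70.25) ≈ 8.38.

8.38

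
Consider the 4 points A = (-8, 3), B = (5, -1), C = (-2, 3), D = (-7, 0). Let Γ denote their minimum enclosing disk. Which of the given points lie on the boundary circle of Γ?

A, B

A smallest enclosing disk is always determined by at most three of the input points on its boundary.
The farthest pair is A–B with squared distance 185. The circle on this segment as diameter has centre (-1.5, 1) and r² = 185/4 = 46.25.
Check C: distance² to centre = 4.25 ≤ 46.25, so it lies inside.
All remaining points lie in this disk, and no smaller disk contains both endpoints, so this is the minimum enclosing circle.
The points at distance exactly r from the centre are A, B — 2 points.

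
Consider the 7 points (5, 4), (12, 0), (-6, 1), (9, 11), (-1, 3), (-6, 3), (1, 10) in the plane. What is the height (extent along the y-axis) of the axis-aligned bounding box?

max y = 11, min y = 0, so height = 11.

11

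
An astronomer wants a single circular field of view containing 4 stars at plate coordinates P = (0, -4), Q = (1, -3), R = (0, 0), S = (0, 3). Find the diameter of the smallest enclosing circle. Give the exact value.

7

The minimum enclosing circle of a finite set is fixed by two of the points (as a diameter) or three (as a circumcircle).
The farthest pair is P–S with squared distance 49. The circle on this segment as diameter has centre (0, -0.5) and r² = 49/4 = 12.25.
Check Q: distance² to centre = 7.25 ≤ 12.25, so it lies inside.
All remaining points lie in this disk, and no smaller disk contains both endpoints, so this is the minimum enclosing circle.
Diameter = 2r = 2√(12.25) = 7.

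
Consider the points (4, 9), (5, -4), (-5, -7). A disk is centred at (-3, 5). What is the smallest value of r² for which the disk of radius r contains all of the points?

The required radius is the distance from (-3, 5) to the farthest point.
Squared distances: 65, 145, 148.
Maximum is 148, attained at (-5, -7).

148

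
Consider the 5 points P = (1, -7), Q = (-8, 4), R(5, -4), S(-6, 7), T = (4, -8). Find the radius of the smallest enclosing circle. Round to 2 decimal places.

9.01

The minimum enclosing circle of a finite set is fixed by two of the points (as a diameter) or three (as a circumcircle).
The farthest pair is S–T with squared distance 325. The circle on this segment as diameter has centre (-1, -0.5) and r² = 325/4 = 81.25.
Check P: distance² to centre = 46.25 ≤ 81.25, so it lies inside.
All remaining points lie in this disk, and no smaller disk contains both endpoints, so this is the minimum enclosing circle.
r = √(81.25) ≈ 9.01.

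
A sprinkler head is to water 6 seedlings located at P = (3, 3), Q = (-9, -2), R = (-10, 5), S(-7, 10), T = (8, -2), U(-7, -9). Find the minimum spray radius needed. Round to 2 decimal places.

10.60

By Welzl's lemma the MEC is supported by two points (diametrically opposite) or three points (on a circumcircle).
The minimum enclosing circle is determined by three boundary points: S, T, U.
Their circumcentre is (-2.3, 0.5) with r² = 112.34.
The farthest remaining point R is at distance² 79.54 ≤ 112.34.
r = √(112.34) ≈ 10.60.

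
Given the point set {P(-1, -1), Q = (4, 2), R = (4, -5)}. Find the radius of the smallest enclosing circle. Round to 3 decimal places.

3.734

Side lengths²: PQ² = 34, PR² = 41, QR² = 49.
Since QR² = 49 < 41 + 34 = 75, the triangle is acute, so the smallest enclosing circle is the circumcircle.
Circumcentre = (2.7, -1.5), r² = 13.94.
r = √(13.94) ≈ 3.734.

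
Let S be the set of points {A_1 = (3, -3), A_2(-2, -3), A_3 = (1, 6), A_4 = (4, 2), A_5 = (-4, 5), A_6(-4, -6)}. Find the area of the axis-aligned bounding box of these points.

96

x ranges over [-4, 4], width 8.
y ranges over [-6, 6], height 12.
Area = 8 × 12 = 96.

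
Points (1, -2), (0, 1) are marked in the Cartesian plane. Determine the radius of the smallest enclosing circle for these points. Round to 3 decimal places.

The smallest circle enclosing two points has them as diameter endpoints.
Centre = midpoint = (0.5, -0.5); r² = |(1, -2)−(0, 1)|²/4 = 10/4 = 2.5.
r = √(2.5) ≈ 1.581.

1.581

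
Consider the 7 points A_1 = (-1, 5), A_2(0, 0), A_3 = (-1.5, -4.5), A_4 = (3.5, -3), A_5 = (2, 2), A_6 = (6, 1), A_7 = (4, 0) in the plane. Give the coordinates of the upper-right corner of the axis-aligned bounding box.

(6, 5)

x-range [-1.5, 6], y-range [-4.5, 5].
The upper-right corner is (6, 5).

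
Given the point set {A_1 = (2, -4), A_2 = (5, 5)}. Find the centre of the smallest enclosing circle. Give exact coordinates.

(3.5, 0.5)

The smallest circle enclosing two points has them as diameter endpoints.
Centre = midpoint = (3.5, 0.5); r² = |A_1A_2|²/4 = 90/4 = 22.5.
Centre = (3.5, 0.5).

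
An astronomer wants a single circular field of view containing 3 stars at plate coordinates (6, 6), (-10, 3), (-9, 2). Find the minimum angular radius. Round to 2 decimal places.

8.14

Call the three points A, B, C in the order given.
Side lengths²: AB² = 265, AC² = 241, BC² = 2.
Since AB² = 265 ≥ 241 + 2 = 243, the angle opposite AB is not acute, so the smallest enclosing circle has AB as diameter.
Centre = midpoint of AB = (-2, 4.5), r² = 265/4 = 66.25.
r = √(66.25) ≈ 8.14.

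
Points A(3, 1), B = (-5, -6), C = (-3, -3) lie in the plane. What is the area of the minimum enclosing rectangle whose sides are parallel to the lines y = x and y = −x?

In coordinates u = x + y, v = x − y the rectangle is axis-aligned; the map (x,y)→(u,v) scales areas by 2.
u-values: 4, -11, -6; range = 4 − (-11) = 15.
v-values: 2, 1, 0; range = 2 − 0 = 2.
Area = (15 × 2) / 2 = 15.

15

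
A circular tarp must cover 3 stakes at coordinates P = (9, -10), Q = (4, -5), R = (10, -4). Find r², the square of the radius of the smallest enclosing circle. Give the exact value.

1369/98

Side lengths²: PQ² = 50, PR² = 37, QR² = 37.
Since PQ² = 50 < 37 + 37 = 74, the triangle is acute, so the smallest enclosing circle is the circumcircle.
Circumcentre = (103/14, -93/14), r² = 1369/98.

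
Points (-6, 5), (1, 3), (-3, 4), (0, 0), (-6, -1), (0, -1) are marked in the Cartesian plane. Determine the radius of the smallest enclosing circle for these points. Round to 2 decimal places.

4.24

By Welzl's lemma the MEC is supported by two points (diametrically opposite) or three points (on a circumcircle).
The farthest pair is (-6, 5)–(0, -1) with squared distance 72. The circle on this segment as diameter has centre (-3, 2) and r² = 72/4 = 18.
Check (1, 3): distance² to centre = 17 ≤ 18, so it lies inside.
All remaining points lie in this disk, and no smaller disk contains both endpoints, so this is the minimum enclosing circle.
r = √18 ≈ 4.24.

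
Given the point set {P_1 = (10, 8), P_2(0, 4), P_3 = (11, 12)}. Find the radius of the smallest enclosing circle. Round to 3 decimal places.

Side lengths²: P_1P_2² = 116, P_1P_3² = 17, P_2P_3² = 185.
Since P_2P_3² = 185 ≥ 116 + 17 = 133, the angle opposite P_2P_3 is not acute, so the smallest enclosing circle has P_2P_3 as diameter.
Centre = midpoint of P_2P_3 = (5.5, 8), r² = 185/4 = 46.25.
r = √(46.25) ≈ 6.801.

6.801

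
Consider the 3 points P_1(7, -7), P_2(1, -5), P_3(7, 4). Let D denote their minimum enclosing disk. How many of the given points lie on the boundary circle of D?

Side lengths²: P_1P_2² = 40, P_1P_3² = 121, P_2P_3² = 117.
Since P_1P_3² = 121 < 117 + 40 = 157, the triangle is acute, so the smallest enclosing circle is the circumcircle.
Circumcentre = (5.5, -1.5), r² = 32.5.
The points at distance exactly r from the centre are P_1, P_2, P_3 — 3 points.

3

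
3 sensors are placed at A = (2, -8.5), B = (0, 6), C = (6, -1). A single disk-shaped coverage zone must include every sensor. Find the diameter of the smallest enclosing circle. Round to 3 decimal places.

Side lengths²: AB² = 214.25, AC² = 72.25, BC² = 85.
Since AB² = 214.25 ≥ 85 + 72.25 = 157.25, the angle opposite AB is not acute, so the smallest enclosing circle has AB as diameter.
Centre = midpoint of AB = (1, -1.25), r² = 214.25/4 = 53.5625.
Diameter = 2r = 2√(53.5625) ≈ 14.637.

14.637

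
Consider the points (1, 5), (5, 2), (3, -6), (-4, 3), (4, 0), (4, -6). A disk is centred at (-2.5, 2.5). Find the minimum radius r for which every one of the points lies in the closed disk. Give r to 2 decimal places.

10.70

The required radius is the distance from (-2.5, 2.5) to the farthest point.
Squared distances: 18.5, 56.5, 102.5, 2.5, 48.5, 114.5.
Maximum is 114.5, attained at (4, -6).
r = √(114.5) ≈ 10.70.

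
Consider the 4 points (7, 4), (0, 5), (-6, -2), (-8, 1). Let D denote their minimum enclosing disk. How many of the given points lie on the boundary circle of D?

The minimum enclosing circle of a finite set is fixed by two of the points (as a diameter) or three (as a circumcircle).
The farthest pair is (7, 4)–(-8, 1) with squared distance 234. The circle on this segment as diameter has centre (-0.5, 2.5) and r² = 234/4 = 58.5.
Check (0, 5): distance² to centre = 6.5 ≤ 58.5, so it lies inside.
All remaining points lie in this disk, and no smaller disk contains both endpoints, so this is the minimum enclosing circle.
The points at distance exactly r from the centre are (7, 4), (-8, 1) — 2 points.

2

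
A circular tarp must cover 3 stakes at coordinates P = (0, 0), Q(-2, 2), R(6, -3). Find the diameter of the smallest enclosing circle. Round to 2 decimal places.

9.43

Side lengths²: PQ² = 8, PR² = 45, QR² = 89.
Since QR² = 89 ≥ 45 + 8 = 53, the angle opposite QR is not acute, so the smallest enclosing circle has QR as diameter.
Centre = midpoint of QR = (2, -0.5), r² = 89/4 = 22.25.
Diameter = 2r = 2√(22.25) ≈ 9.43.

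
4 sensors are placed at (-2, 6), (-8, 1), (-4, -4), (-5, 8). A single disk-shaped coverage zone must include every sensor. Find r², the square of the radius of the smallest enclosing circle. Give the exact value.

By Welzl's lemma the MEC is supported by two points (diametrically opposite) or three points (on a circumcircle).
The farthest pair is (-4, -4)–(-5, 8) with squared distance 145. The circle on this segment as diameter has centre (-4.5, 2) and r² = 145/4 = 36.25.
Check (-2, 6): distance² to centre = 22.25 ≤ 36.25, so it lies inside.
All remaining points lie in this disk, and no smaller disk contains both endpoints, so this is the minimum enclosing circle.

36.25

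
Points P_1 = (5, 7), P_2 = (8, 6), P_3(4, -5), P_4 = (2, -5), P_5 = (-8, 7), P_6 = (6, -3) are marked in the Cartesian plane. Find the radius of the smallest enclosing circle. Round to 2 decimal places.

8.85

A smallest enclosing disk is always determined by at most three of the input points on its boundary.
The minimum enclosing circle is determined by three boundary points: P_2, P_3, P_5.
Their circumcentre is (-7/30, 83/30) with r² = 35209/450.
The farthest remaining point P_6 is at distance² 32449/450 ≤ 35209/450.
r = √(35209/450) ≈ 8.85.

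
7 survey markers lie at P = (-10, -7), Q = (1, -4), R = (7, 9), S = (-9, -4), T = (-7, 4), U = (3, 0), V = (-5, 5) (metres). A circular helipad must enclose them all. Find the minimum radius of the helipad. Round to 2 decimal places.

By Welzl's lemma the MEC is supported by two points (diametrically opposite) or three points (on a circumcircle).
The farthest pair is P–R with squared distance 545. The circle on this segment as diameter has centre (-1.5, 1) and r² = 545/4 = 136.25.
Check Q: distance² to centre = 31.25 ≤ 136.25, so it lies inside.
All remaining points lie in this disk, and no smaller disk contains both endpoints, so this is the minimum enclosing circle.
r = √(136.25) ≈ 11.67.

11.67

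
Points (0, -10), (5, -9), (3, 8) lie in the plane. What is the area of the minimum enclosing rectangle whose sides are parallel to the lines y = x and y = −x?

199.5

In coordinates u = x + y, v = x − y the rectangle is axis-aligned; the map (x,y)→(u,v) scales areas by 2.
u-values: -10, -4, 11; range = 11 − (-10) = 21.
v-values: 10, 14, -5; range = 14 − (-5) = 19.
Area = (21 × 19) / 2 = 199.5.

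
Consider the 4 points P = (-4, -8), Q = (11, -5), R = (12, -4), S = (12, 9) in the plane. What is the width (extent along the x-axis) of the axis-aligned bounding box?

16

max x = 12, min x = -4, so width = 16.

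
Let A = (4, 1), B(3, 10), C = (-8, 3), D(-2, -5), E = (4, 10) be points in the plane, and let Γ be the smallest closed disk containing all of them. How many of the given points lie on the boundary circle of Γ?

3

The minimum enclosing circle is determined by three boundary points: C, D, E.
Their circumcentre is (3/23, 131/46) with r² = 139925/2116.
The farthest remaining point B is at distance² 125665/2116 ≤ 139925/2116.
The points at distance exactly r from the centre are C, D, E — 3 points.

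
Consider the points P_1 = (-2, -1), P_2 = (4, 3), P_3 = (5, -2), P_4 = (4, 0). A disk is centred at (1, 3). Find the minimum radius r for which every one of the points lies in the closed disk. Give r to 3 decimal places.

The required radius is the distance from (1, 3) to the farthest point.
Squared distances: 25, 9, 41, 18.
Maximum is 41, attained at P_3.
r = √41 ≈ 6.403.

6.403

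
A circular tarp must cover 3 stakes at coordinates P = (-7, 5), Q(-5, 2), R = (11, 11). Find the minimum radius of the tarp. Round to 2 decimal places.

Side lengths²: PQ² = 13, PR² = 360, QR² = 337.
Since PR² = 360 ≥ 337 + 13 = 350, the angle opposite PR is not acute, so the smallest enclosing circle has PR as diameter.
Centre = midpoint of PR = (2, 8), r² = 360/4 = 90.
r = √90 ≈ 9.49.

9.49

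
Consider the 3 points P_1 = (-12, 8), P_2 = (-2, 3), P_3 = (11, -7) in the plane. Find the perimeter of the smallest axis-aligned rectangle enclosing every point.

76

Width = max x − min x = 11 − (-12) = 23.
Height = max y − min y = 8 − (-7) = 15.
Perimeter = 2(23 + 15) = 76.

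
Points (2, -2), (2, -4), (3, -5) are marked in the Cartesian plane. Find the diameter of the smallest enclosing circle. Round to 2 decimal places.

3.16

Call the three points A, B, C in the order given.
Side lengths²: AB² = 4, AC² = 10, BC² = 2.
Since AC² = 10 ≥ 4 + 2 = 6, the angle opposite AC is not acute, so the smallest enclosing circle has AC as diameter.
Centre = midpoint of AC = (2.5, -3.5), r² = 10/4 = 2.5.
Diameter = 2r = 2√(2.5) ≈ 3.16.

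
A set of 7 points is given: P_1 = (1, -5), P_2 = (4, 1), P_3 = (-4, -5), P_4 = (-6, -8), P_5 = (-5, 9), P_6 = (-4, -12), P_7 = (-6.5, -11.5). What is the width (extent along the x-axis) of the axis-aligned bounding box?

max x = 4, min x = -6.5, so width = 10.5.

10.5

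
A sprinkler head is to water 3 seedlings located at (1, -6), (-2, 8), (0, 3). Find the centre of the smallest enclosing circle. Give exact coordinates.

Call the three points A, B, C in the order given.
Side lengths²: AB² = 205, AC² = 82, BC² = 29.
Since AB² = 205 ≥ 82 + 29 = 111, the angle opposite AB is not acute, so the smallest enclosing circle has AB as diameter.
Centre = midpoint of AB = (-0.5, 1), r² = 205/4 = 51.25.
Centre = (-0.5, 1).

(-0.5, 1)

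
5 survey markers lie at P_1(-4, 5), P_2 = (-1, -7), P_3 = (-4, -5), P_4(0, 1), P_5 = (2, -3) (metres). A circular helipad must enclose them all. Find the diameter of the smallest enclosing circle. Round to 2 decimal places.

12.37

By Welzl's lemma the MEC is supported by two points (diametrically opposite) or three points (on a circumcircle).
The farthest pair is P_1–P_2 with squared distance 153. The circle on this segment as diameter has centre (-2.5, -1) and r² = 153/4 = 38.25.
Check P_3: distance² to centre = 18.25 ≤ 38.25, so it lies inside.
All remaining points lie in this disk, and no smaller disk contains both endpoints, so this is the minimum enclosing circle.
Diameter = 2r = 2√(38.25) ≈ 12.37.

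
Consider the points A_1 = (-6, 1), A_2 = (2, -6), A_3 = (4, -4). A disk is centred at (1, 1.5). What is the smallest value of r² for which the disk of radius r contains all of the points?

57.25

The required radius is the distance from (1, 1.5) to the farthest point.
Squared distances: 49.25, 57.25, 39.25.
Maximum is 57.25, attained at A_2.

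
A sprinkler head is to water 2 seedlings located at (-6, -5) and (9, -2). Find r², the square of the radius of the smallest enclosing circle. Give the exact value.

The smallest circle enclosing two points has them as diameter endpoints.
Centre = midpoint = (1.5, -3.5); r² = |(-6, -5)−(9, -2)|²/4 = 234/4 = 58.5.

58.5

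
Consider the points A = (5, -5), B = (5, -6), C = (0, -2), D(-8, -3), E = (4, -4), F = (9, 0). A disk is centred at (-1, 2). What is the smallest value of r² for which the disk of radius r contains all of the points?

104

The required radius is the distance from (-1, 2) to the farthest point.
Squared distances: 85, 100, 17, 74, 61, 104.
Maximum is 104, attained at F.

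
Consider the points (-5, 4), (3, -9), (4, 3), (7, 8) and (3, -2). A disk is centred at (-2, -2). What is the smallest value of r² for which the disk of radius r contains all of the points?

The required radius is the distance from (-2, -2) to the farthest point.
Squared distances: 45, 74, 61, 181, 25.
Maximum is 181, attained at (7, 8).

181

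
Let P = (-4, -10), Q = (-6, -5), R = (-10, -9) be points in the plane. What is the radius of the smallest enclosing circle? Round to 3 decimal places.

Side lengths²: PQ² = 29, PR² = 37, QR² = 32.
Since PR² = 37 < 32 + 29 = 61, the triangle is acute, so the smallest enclosing circle is the circumcircle.
Circumcentre = (-95/14, -115/14), r² = 1073/98.
r = √(1073/98) ≈ 3.309.

3.309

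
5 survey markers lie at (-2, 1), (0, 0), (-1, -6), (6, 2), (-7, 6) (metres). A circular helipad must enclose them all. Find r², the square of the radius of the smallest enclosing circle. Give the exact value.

104525/1936

The minimum enclosing circle of a finite set is fixed by two of the points (as a diameter) or three (as a circumcircle).
The minimum enclosing circle is determined by three boundary points: (-1, -6), (6, 2), (-7, 6).
Their circumcentre is (-29/22, 59/44) with r² = 104525/1936.
The farthest remaining point (0, 0) is at distance² 6845/1936 ≤ 104525/1936.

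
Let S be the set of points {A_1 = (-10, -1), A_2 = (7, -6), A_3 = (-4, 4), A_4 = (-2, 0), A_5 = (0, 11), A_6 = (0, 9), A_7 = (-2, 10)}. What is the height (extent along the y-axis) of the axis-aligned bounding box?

max y = 11, min y = -6, so height = 17.

17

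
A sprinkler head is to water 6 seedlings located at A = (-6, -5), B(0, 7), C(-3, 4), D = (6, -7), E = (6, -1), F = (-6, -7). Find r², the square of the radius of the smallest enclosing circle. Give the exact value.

By Welzl's lemma the MEC is supported by two points (diametrically opposite) or three points (on a circumcircle).
The minimum enclosing circle is determined by three boundary points: B, D, F.
Their circumcentre is (0, -9/7) with r² = 3364/49.
The farthest remaining point A is at distance² 2440/49 ≤ 3364/49.

3364/49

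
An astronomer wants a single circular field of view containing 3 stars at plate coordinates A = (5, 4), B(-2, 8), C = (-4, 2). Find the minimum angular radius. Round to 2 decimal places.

4.70

Side lengths²: AB² = 65, AC² = 85, BC² = 40.
Since AC² = 85 < 65 + 40 = 105, the triangle is acute, so the smallest enclosing circle is the circumcircle.
Circumcentre = (0.3, 3.9), r² = 22.1.
r = √(22.1) ≈ 4.70.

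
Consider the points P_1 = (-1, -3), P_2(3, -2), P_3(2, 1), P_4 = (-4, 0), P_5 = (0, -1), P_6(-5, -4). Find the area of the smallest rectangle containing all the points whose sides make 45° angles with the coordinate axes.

54

In coordinates u = x + y, v = x − y the rectangle is axis-aligned; the map (x,y)→(u,v) scales areas by 2.
u-values: -4, 1, 3, -4, -1, -9; range = 3 − (-9) = 12.
v-values: 2, 5, 1, -4, 1, -1; range = 5 − (-4) = 9.
Area = (12 × 9) / 2 = 54.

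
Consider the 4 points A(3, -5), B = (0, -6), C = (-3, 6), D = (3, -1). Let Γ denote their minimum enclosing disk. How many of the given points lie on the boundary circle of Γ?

3

The minimum enclosing circle is determined by three boundary points: A, B, C.
Their circumcentre is (-11/26, 7/26) with r² = 13345/338.
The farthest remaining point D is at distance² 4505/338 ≤ 13345/338.
The points at distance exactly r from the centre are A, B, C — 3 points.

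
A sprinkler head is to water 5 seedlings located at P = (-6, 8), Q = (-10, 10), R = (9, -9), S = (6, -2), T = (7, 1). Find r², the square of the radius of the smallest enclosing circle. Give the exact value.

180.5

By Welzl's lemma the MEC is supported by two points (diametrically opposite) or three points (on a circumcircle).
The farthest pair is Q–R with squared distance 722. The circle on this segment as diameter has centre (-0.5, 0.5) and r² = 722/4 = 180.5.
Check P: distance² to centre = 86.5 ≤ 180.5, so it lies inside.
All remaining points lie in this disk, and no smaller disk contains both endpoints, so this is the minimum enclosing circle.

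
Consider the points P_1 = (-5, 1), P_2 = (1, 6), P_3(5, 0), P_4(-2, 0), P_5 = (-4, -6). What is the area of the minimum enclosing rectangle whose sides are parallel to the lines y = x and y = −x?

In coordinates u = x + y, v = x − y the rectangle is axis-aligned; the map (x,y)→(u,v) scales areas by 2.
u-values: -4, 7, 5, -2, -10; range = 7 − (-10) = 17.
v-values: -6, -5, 5, -2, 2; range = 5 − (-6) = 11.
Area = (17 × 11) / 2 = 93.5.

93.5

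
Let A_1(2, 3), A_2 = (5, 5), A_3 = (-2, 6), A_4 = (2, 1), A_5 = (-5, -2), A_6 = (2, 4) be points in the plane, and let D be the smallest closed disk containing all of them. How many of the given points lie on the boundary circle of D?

The minimum enclosing circle of a finite set is fixed by two of the points (as a diameter) or three (as a circumcircle).
The farthest pair is A_2–A_5 with squared distance 149. The circle on this segment as diameter has centre (0, 1.5) and r² = 149/4 = 37.25.
Check A_1: distance² to centre = 6.25 ≤ 37.25, so it lies inside.
All remaining points lie in this disk, and no smaller disk contains both endpoints, so this is the minimum enclosing circle.
The points at distance exactly r from the centre are A_2, A_5 — 2 points.

2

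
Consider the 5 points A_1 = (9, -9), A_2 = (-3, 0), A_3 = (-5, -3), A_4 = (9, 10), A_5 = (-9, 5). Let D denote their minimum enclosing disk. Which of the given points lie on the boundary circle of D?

A_1, A_4, A_5

A smallest enclosing disk is always determined by at most three of the input points on its boundary.
The minimum enclosing circle is determined by three boundary points: A_1, A_4, A_5.
Their circumcentre is (35/18, 0.5) with r² = 22685/162.
The farthest remaining point A_3 is at distance² 9797/162 ≤ 22685/162.
The points at distance exactly r from the centre are A_1, A_4, A_5 — 3 points.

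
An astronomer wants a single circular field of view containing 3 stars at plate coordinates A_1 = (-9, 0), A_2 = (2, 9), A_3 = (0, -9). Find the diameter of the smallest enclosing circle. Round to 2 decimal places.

18.20

Side lengths²: A_1A_2² = 202, A_1A_3² = 162, A_2A_3² = 328.
Since A_2A_3² = 328 < 202 + 162 = 364, the triangle is acute, so the smallest enclosing circle is the circumcircle.
Circumcentre = (0.1, 0.1), r² = 82.82.
Diameter = 2r = 2√(82.82) ≈ 18.20.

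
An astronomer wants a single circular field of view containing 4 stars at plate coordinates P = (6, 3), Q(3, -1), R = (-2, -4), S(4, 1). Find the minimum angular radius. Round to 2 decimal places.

The minimum enclosing circle of a finite set is fixed by two of the points (as a diameter) or three (as a circumcircle).
The farthest pair is P–R with squared distance 113. The circle on this segment as diameter has centre (2, -0.5) and r² = 113/4 = 28.25.
Check Q: distance² to centre = 1.25 ≤ 28.25, so it lies inside.
All remaining points lie in this disk, and no smaller disk contains both endpoints, so this is the minimum enclosing circle.
r = √(28.25) ≈ 5.32.

5.32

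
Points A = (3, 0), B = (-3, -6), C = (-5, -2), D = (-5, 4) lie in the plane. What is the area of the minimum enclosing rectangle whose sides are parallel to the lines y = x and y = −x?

In coordinates u = x + y, v = x − y the rectangle is axis-aligned; the map (x,y)→(u,v) scales areas by 2.
u-values: 3, -9, -7, -1; range = 3 − (-9) = 12.
v-values: 3, 3, -3, -9; range = 3 − (-9) = 12.
Area = (12 × 12) / 2 = 72.

72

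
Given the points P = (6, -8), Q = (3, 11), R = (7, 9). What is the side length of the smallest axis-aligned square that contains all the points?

The bounding box has width 4 and height 19.
An axis-aligned square enclosing the set must have side ≥ max(width, height).
So the minimum side is max(4, 19) = 19.

19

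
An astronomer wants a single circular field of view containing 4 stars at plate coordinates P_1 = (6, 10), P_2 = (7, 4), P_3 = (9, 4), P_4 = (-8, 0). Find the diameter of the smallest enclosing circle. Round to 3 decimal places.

By Welzl's lemma the MEC is supported by two points (diametrically opposite) or three points (on a circumcircle).
The minimum enclosing circle is determined by three boundary points: P_1, P_3, P_4.
Their circumcentre is (7/38, 127/38) with r² = 56425/722.
The farthest remaining point P_2 is at distance² 33853/722 ≤ 56425/722.
Diameter = 2r = 2√(56425/722) ≈ 17.681.

17.681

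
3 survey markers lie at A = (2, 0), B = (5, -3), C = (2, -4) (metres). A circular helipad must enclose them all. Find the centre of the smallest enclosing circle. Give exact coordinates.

(3, -2)

Side lengths²: AB² = 18, AC² = 16, BC² = 10.
Since AB² = 18 < 16 + 10 = 26, the triangle is acute, so the smallest enclosing circle is the circumcircle.
Circumcentre = (3, -2), r² = 5.
Centre = (3, -2).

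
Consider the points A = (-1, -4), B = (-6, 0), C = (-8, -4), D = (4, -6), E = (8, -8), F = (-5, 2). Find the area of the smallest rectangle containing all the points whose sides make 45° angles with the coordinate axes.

In coordinates u = x + y, v = x − y the rectangle is axis-aligned; the map (x,y)→(u,v) scales areas by 2.
u-values: -5, -6, -12, -2, 0, -3; range = 0 − (-12) = 12.
v-values: 3, -6, -4, 10, 16, -7; range = 16 − (-7) = 23.
Area = (12 × 23) / 2 = 138.

138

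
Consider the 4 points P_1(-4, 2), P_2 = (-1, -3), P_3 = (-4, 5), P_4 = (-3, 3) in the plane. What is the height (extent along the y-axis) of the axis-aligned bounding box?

8

max y = 5, min y = -3, so height = 8.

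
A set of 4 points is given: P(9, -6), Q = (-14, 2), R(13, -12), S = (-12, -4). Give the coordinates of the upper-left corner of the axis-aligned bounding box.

x-range [-14, 13], y-range [-12, 2].
The upper-left corner is (-14, 2).

(-14, 2)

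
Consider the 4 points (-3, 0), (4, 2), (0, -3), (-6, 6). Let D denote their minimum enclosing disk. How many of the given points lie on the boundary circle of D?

3

The minimum enclosing circle of a finite set is fixed by two of the points (as a diameter) or three (as a circumcircle).
The minimum enclosing circle is determined by three boundary points: (4, 2), (0, -3), (-6, 6).
Their circumcentre is (-18/11, 53/22) with r² = 15457/484.
The farthest remaining point (-3, 0) is at distance² 3709/484 ≤ 15457/484.
The points at distance exactly r from the centre are (4, 2), (0, -3), (-6, 6) — 3 points.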